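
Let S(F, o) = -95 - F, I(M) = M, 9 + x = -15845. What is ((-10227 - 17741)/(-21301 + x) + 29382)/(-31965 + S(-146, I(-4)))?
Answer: -545858089/592882335 ≈ -0.92069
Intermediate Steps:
x = -15854 (x = -9 - 15845 = -15854)
((-10227 - 17741)/(-21301 + x) + 29382)/(-31965 + S(-146, I(-4))) = ((-10227 - 17741)/(-21301 - 15854) + 29382)/(-31965 + (-95 - 1*(-146))) = (-27968/(-37155) + 29382)/(-31965 + (-95 + 146)) = (-27968*(-1/37155) + 29382)/(-31965 + 51) = (27968/37155 + 29382)/(-31914) = (1091716178/37155)*(-1/31914) = -545858089/592882335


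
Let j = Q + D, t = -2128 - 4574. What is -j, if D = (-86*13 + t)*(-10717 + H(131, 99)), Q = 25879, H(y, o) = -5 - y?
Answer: -84896339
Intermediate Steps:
t = -6702
D = 84870460 (D = (-86*13 - 6702)*(-10717 + (-5 - 1*131)) = (-1118 - 6702)*(-10717 + (-5 - 131)) = -7820*(-10717 - 136) = -7820*(-10853) = 84870460)
j = 84896339 (j = 25879 + 84870460 = 84896339)
-j = -1*84896339 = -84896339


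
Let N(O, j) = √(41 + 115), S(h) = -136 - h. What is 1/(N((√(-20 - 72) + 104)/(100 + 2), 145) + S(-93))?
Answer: -43/1693 - 2*√39/1693 ≈ -0.032776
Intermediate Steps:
N(O, j) = 2*√39 (N(O, j) = √156 = 2*√39)
1/(N((√(-20 - 72) + 104)/(100 + 2), 145) + S(-93)) = 1/(2*√39 + (-136 - 1*(-93))) = 1/(2*√39 + (-136 + 93)) = 1/(2*√39 - 43) = 1/(-43 + 2*√39)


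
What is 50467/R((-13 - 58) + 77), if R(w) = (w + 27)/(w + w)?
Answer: 201868/11 ≈ 18352.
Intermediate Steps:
R(w) = (27 + w)/(2*w) (R(w) = (27 + w)/((2*w)) = (27 + w)*(1/(2*w)) = (27 + w)/(2*w))
50467/R((-13 - 58) + 77) = 50467/(((27 + ((-13 - 58) + 77))/(2*((-13 - 58) + 77)))) = 50467/(((27 + (-71 + 77))/(2*(-71 + 77)))) = 50467/(((½)*(27 + 6)/6)) = 50467/(((½)*(⅙)*33)) = 50467/(11/4) = 50467*(4/11) = 201868/11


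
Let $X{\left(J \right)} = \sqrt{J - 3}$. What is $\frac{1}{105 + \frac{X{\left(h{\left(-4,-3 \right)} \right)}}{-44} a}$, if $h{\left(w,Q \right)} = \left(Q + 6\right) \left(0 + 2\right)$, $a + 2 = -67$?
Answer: $\frac{67760}{7110039} - \frac{1012 \sqrt{3}}{7110039} \approx 0.0092837$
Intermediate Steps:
$a = -69$ ($a = -2 - 67 = -69$)
$h{\left(w,Q \right)} = 12 + 2 Q$ ($h{\left(w,Q \right)} = \left(6 + Q\right) 2 = 12 + 2 Q$)
$X{\left(J \right)} = \sqrt{-3 + J}$
$\frac{1}{105 + \frac{X{\left(h{\left(-4,-3 \right)} \right)}}{-44} a} = \frac{1}{105 + \frac{\sqrt{-3 + \left(12 + 2 \left(-3\right)\right)}}{-44} \left(-69\right)} = \frac{1}{105 + \sqrt{-3 + \left(12 - 6\right)} \left(- \frac{1}{44}\right) \left(-69\right)} = \frac{1}{105 + \sqrt{-3 + 6} \left(- \frac{1}{44}\right) \left(-69\right)} = \frac{1}{105 + \sqrt{3} \left(- \frac{1}{44}\right) \left(-69\right)} = \frac{1}{105 + - \frac{\sqrt{3}}{44} \left(-69\right)} = \frac{1}{105 + \frac{69 \sqrt{3}}{44}}$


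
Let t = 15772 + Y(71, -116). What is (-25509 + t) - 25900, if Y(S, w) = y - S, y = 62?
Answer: -35646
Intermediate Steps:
Y(S, w) = 62 - S
t = 15763 (t = 15772 + (62 - 1*71) = 15772 + (62 - 71) = 15772 - 9 = 15763)
(-25509 + t) - 25900 = (-25509 + 15763) - 25900 = -9746 - 25900 = -35646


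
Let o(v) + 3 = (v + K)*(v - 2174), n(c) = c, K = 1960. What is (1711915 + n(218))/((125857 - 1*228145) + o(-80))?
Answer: -1712133/4339811 ≈ -0.39452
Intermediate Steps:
o(v) = -3 + (-2174 + v)*(1960 + v) (o(v) = -3 + (v + 1960)*(v - 2174) = -3 + (1960 + v)*(-2174 + v) = -3 + (-2174 + v)*(1960 + v))
(1711915 + n(218))/((125857 - 1*228145) + o(-80)) = (1711915 + 218)/((125857 - 1*228145) + (-4261043 + (-80)² - 214*(-80))) = 1712133/((125857 - 228145) + (-4261043 + 6400 + 17120)) = 1712133/(-102288 - 4237523) = 1712133/(-4339811) = 1712133*(-1/4339811) = -1712133/4339811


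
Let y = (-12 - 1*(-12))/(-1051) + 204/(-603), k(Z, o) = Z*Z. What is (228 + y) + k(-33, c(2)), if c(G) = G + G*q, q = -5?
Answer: 264649/201 ≈ 1316.7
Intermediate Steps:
c(G) = -4*G (c(G) = G + G*(-5) = G - 5*G = -4*G)
k(Z, o) = Z²
y = -68/201 (y = (-12 + 12)*(-1/1051) + 204*(-1/603) = 0*(-1/1051) - 68/201 = 0 - 68/201 = -68/201 ≈ -0.33831)
(228 + y) + k(-33, c(2)) = (228 - 68/201) + (-33)² = 45760/201 + 1089 = 264649/201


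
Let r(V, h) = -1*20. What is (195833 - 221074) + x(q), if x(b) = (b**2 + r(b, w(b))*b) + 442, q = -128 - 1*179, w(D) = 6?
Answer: 75590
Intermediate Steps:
r(V, h) = -20
q = -307 (q = -128 - 179 = -307)
x(b) = 442 + b**2 - 20*b (x(b) = (b**2 - 20*b) + 442 = 442 + b**2 - 20*b)
(195833 - 221074) + x(q) = (195833 - 221074) + (442 + (-307)**2 - 20*(-307)) = -25241 + (442 + 94249 + 6140) = -25241 + 100831 = 75590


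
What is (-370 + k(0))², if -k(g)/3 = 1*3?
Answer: 143641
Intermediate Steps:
k(g) = -9 (k(g) = -3*3 = -9)
(-370 + k(0))² = (-370 - 9)² = (-379)² = 143641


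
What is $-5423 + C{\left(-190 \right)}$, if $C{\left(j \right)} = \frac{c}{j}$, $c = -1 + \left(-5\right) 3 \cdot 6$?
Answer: $- \frac{1030279}{190} \approx -5422.5$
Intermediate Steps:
$c = -91$ ($c = -1 - 90 = -91$)
$C{\left(j \right)} = - \frac{91}{j}$
$-5423 + C{\left(-190 \right)} = -5423 - \frac{91}{-190} = -5423 - - \frac{91}{190} = -5423 + \frac{91}{190} = - \frac{1030279}{190}$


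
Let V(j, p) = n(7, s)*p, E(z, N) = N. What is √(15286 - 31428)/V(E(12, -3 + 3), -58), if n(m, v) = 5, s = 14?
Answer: -I*√16142/290 ≈ -0.43811*I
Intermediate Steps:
V(j, p) = 5*p
√(15286 - 31428)/V(E(12, -3 + 3), -58) = √(15286 - 31428)/((5*(-58))) = √(-16142)/(-290) = (I*√16142)*(-1/290) = -I*√16142/290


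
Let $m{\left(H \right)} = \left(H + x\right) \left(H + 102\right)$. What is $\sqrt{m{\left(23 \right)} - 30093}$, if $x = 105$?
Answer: $i \sqrt{14093} \approx 118.71 i$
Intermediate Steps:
$m{\left(H \right)} = \left(102 + H\right) \left(105 + H\right)$ ($m{\left(H \right)} = \left(H + 105\right) \left(H + 102\right) = \left(105 + H\right) \left(102 + H\right) = \left(102 + H\right) \left(105 + H\right)$)
$\sqrt{m{\left(23 \right)} - 30093} = \sqrt{\left(10710 + 23^{2} + 207 \cdot 23\right) - 30093} = \sqrt{\left(10710 + 529 + 4761\right) - 30093} = \sqrt{16000 - 30093} = \sqrt{-14093} = i \sqrt{14093}$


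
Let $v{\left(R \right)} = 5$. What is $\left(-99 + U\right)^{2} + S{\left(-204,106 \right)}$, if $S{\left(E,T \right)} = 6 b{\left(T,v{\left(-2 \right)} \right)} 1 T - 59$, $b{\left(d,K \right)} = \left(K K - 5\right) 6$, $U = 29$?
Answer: $81161$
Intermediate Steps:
$b{\left(d,K \right)} = -30 + 6 K^{2}$ ($b{\left(d,K \right)} = \left(K^{2} - 5\right) 6 = \left(-5 + K^{2}\right) 6 = -30 + 6 K^{2}$)
$S{\left(E,T \right)} = -59 + 720 T$ ($S{\left(E,T \right)} = 6 \left(-30 + 6 \cdot 5^{2}\right) 1 T - 59 = 6 \left(-30 + 6 \cdot 25\right) 1 T - 59 = 6 \left(-30 + 150\right) 1 T - 59 = 6 \cdot 120 \cdot 1 T - 59 = 720 \cdot 1 T - 59 = 720 T - 59 = -59 + 720 T$)
$\left(-99 + U\right)^{2} + S{\left(-204,106 \right)} = \left(-99 + 29\right)^{2} + \left(-59 + 720 \cdot 106\right) = \left(-70\right)^{2} + \left(-59 + 76320\right) = 4900 + 76261 = 81161$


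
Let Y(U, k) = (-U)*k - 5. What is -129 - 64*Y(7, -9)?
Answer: -3841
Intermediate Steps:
Y(U, k) = -5 - U*k (Y(U, k) = -U*k - 5 = -5 - U*k)
-129 - 64*Y(7, -9) = -129 - 64*(-5 - 1*7*(-9)) = -129 - 64*(-5 + 63) = -129 - 64*58 = -129 - 3712 = -3841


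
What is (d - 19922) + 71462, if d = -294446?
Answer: -242906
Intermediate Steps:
(d - 19922) + 71462 = (-294446 - 19922) + 71462 = -314368 + 71462 = -242906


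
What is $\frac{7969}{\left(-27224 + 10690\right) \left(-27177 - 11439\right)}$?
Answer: $\frac{7969}{638476944} \approx 1.2481 \cdot 10^{-5}$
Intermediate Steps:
$\frac{7969}{\left(-27224 + 10690\right) \left(-27177 - 11439\right)} = \frac{7969}{\left(-16534\right) \left(-38616\right)} = \frac{7969}{638476944}$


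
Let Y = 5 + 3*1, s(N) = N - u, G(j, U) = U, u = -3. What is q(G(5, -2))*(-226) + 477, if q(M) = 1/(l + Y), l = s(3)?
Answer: 3226/7 ≈ 460.86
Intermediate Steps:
s(N) = 3 + N (s(N) = N - 1*(-3) = N + 3 = 3 + N)
l = 6 (l = 3 + 3 = 6)
Y = 8 (Y = 5 + 3 = 8)
q(M) = 1/14 (q(M) = 1/(6 + 8) = 1/14)
q(G(5, -2))*(-226) + 477 = (1/14)*(-226) + 477 = -113/7 + 477 = 3226/7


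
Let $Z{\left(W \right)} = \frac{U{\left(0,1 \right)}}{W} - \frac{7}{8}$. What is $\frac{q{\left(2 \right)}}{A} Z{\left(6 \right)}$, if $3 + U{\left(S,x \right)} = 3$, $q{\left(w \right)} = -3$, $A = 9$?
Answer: $\frac{7}{24} \approx 0.29167$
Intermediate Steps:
$U{\left(S,x \right)} = 0$ ($U{\left(S,x \right)} = -3 + 3 = 0$)
$Z{\left(W \right)} = - \frac{7}{8}$ ($Z{\left(W \right)} = \frac{0}{W} - \frac{7}{8} = 0 - \frac{7}{8} = - \frac{7}{8}$)
$\frac{q{\left(2 \right)}}{A} Z{\left(6 \right)} = - \frac{3}{9} \left(- \frac{7}{8}\right) = \left(-3\right) \frac{1}{9} \left(- \frac{7}{8}\right) = \left(- \frac{1}{3}\right) \left(- \frac{7}{8}\right) = \frac{7}{24}$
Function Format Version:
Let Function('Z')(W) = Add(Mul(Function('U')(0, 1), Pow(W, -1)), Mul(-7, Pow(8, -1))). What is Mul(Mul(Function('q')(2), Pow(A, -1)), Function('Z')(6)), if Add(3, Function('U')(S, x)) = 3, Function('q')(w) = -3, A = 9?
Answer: Rational(7, 24) ≈ 0.29167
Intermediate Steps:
Function('U')(S, x) = 0 (Function('U')(S, x) = Add(-3, 3) = 0)
Function('Z')(W) = Rational(-7, 8) (Function('Z')(W) = Add(Mul(0, Pow(W, -1)), Mul(-7, Pow(8, -1))) = Add(0, Mul(-7, Rational(1, 8))) = Add(0, Rational(-7, 8)) = Rational(-7, 8))
Mul(Mul(Function('q')(2), Pow(A, -1)), Function('Z')(6)) = Mul(Mul(-3, Pow(9, -1)), Rational(-7, 8)) = Mul(Mul(-3, Rational(1, 9)), Rational(-7, 8)) = Mul(Rational(-1, 3), Rational(-7, 8)) = Rational(7, 24)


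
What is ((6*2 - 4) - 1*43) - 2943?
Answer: -2978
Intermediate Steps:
((6*2 - 4) - 1*43) - 2943 = ((12 - 4) - 43) - 109*27 = (8 - 43) - 2943 = -35 - 2943 = -2978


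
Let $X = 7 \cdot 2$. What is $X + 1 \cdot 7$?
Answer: $21$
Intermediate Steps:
$X = 14$
$X + 1 \cdot 7 = 14 + 1 \cdot 7 = 14 + 7 = 21$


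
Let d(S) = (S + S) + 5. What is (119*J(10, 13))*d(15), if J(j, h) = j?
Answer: 41650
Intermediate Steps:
d(S) = 5 + 2*S (d(S) = 2*S + 5 = 5 + 2*S)
(119*J(10, 13))*d(15) = (119*10)*(5 + 2*15) = 1190*(5 + 30) = 1190*35 = 41650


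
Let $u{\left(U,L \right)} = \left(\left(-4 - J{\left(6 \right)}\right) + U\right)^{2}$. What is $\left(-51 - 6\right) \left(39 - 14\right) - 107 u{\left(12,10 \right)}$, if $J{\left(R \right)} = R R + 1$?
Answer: $-91412$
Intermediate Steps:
$J{\left(R \right)} = 1 + R^{2}$ ($J{\left(R \right)} = R^{2} + 1 = 1 + R^{2}$)
$u{\left(U,L \right)} = \left(-41 + U\right)^{2}$ ($u{\left(U,L \right)} = \left(\left(-4 - \left(1 + 6^{2}\right)\right) + U\right)^{2} = \left(\left(-4 - \left(1 + 36\right)\right) + U\right)^{2} = \left(\left(-4 - 37\right) + U\right)^{2} = \left(-41 + U\right)^{2}$)
$\left(-51 - 6\right) \left(39 - 14\right) - 107 u{\left(12,10 \right)} = \left(-51 - 6\right) \left(39 - 14\right) - 107 \left(41 - 12\right)^{2} = \left(-57\right) 25 - 107 \left(41 - 12\right)^{2} = -1425 - 107 \cdot 29^{2} = -1425 - 89987 = -91412$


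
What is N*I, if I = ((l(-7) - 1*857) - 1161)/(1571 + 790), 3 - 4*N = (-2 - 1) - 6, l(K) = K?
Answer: -2025/787 ≈ -2.5731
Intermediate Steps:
N = 3 (N = ¾ - ((-2 - 1) - 6)/4 = ¾ - (-3 - 6)/4 = ¾ - ¼*(-9) = ¾ + 9/4 = 3)
I = -675/787 (I = ((-7 - 1*857) - 1161)/(1571 + 790) = ((-7 - 857) - 1161)/2361 = (-864 - 1161)*(1/2361) = -2025*1/2361 = -675/787 ≈ -0.85769)
N*I = 3*(-675/787) = -2025/787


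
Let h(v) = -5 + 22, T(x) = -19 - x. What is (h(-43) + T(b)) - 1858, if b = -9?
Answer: -1851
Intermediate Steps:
h(v) = 17
(h(-43) + T(b)) - 1858 = (17 + (-19 - 1*(-9))) - 1858 = (17 + (-19 + 9)) - 1858 = (17 - 10) - 1858 = 7 - 1858 = -1851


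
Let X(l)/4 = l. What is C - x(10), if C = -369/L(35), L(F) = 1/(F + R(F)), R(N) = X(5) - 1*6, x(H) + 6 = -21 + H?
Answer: -18064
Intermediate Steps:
x(H) = -27 + H (x(H) = -6 + (-21 + H) = -27 + H)
X(l) = 4*l
R(N) = 14 (R(N) = 4*5 - 1*6 = 20 - 6 = 14)
L(F) = 1/(14 + F) (L(F) = 1/(F + 14) = 1/(14 + F))
C = -18081 (C = -369/(1/(14 + 35)) = -369/(1/49) = -369/1/49 = -369*49 = -18081)
C - x(10) = -18081 - (-27 + 10) = -18081 - 1*(-17) = -18081 + 17 = -18064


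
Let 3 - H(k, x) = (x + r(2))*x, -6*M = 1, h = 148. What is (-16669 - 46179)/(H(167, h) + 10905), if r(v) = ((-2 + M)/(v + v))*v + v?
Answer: 188544/33395 ≈ 5.6459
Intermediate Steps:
M = -⅙ (M = -⅙*1 = -⅙ ≈ -0.16667)
r(v) = -13/12 + v (r(v) = ((-2 - ⅙)/(v + v))*v + v = (-13*1/(2*v)/6)*v + v = (-13/(12*v))*v + v = -13/12 + v)
H(k, x) = 3 - x*(11/12 + x) (H(k, x) = 3 - (x + (-13/12 + 2))*x = 3 - (x + 11/12)*x = 3 - (11/12 + x)*x = 3 - x*(11/12 + x))
(-16669 - 46179)/(H(167, h) + 10905) = (-16669 - 46179)/((3 - 1*148² - 11/12*148) + 10905) = -62848/((3 - 1*21904 - 407/3) + 10905) = -62848/((3 - 21904 - 407/3) + 10905) = -62848/(-66110/3 + 10905) = -62848/(-33395/3) = -62848*(-3/33395) = 188544/33395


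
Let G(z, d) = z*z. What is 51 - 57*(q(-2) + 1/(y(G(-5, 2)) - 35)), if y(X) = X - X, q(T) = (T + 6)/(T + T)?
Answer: 3837/35 ≈ 109.63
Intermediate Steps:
q(T) = (6 + T)/(2*T) (q(T) = (6 + T)/((2*T)) = (6 + T)*(1/(2*T)) = (6 + T)/(2*T))
G(z, d) = z²
y(X) = 0
51 - 57*(q(-2) + 1/(y(G(-5, 2)) - 35)) = 51 - 57*((½)*(6 - 2)/(-2) + 1/(0 - 35)) = 51 - 57*((½)*(-½)*4 + 1/(-35)) = 51 - 57*(-1 - 1/35) = 51 - 57*(-36/35) = 51 + 2052/35 = 3837/35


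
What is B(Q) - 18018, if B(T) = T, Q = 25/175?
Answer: -126125/7 ≈ -18018.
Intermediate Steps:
Q = ⅐ (Q = 25*(1/175) = ⅐ ≈ 0.14286)
B(Q) - 18018 = ⅐ - 18018 = -126125/7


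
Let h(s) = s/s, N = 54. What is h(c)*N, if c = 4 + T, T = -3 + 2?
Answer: 54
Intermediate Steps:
T = -1
c = 3 (c = 4 - 1 = 3)
h(s) = 1
h(c)*N = 1*54 = 54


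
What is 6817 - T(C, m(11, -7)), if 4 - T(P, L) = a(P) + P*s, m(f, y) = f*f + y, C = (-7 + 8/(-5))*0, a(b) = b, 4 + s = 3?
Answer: 6813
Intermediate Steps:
s = -1 (s = -4 + 3 = -1)
C = 0 (C = (-7 + 8*(-⅕))*0 = (-7 - 8/5)*0 = -43/5*0 = 0)
m(f, y) = y + f² (m(f, y) = f² + y = y + f²)
T(P, L) = 4 (T(P, L) = 4 - (P + P*(-1)) = 4 - (P - P) = 4 - 1*0 = 4 + 0 = 4)
6817 - T(C, m(11, -7)) = 6817 - 1*4 = 6817 - 4 = 6813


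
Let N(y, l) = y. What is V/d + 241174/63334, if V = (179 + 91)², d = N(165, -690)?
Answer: 155228077/348337 ≈ 445.63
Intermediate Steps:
d = 165
V = 72900 (V = 270² = 72900)
V/d + 241174/63334 = 72900/165 + 241174/63334 = 72900*(1/165) + 241174*(1/63334) = 4860/11 + 120587/31667 = 155228077/348337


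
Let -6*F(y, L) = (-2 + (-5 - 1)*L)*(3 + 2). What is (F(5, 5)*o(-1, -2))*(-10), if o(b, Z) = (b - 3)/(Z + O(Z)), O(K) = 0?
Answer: -1600/3 ≈ -533.33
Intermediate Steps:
F(y, L) = 5/3 + 5*L (F(y, L) = -(-2 + (-5 - 1)*L)*(3 + 2)/6 = -(-2 - 6*L)*5/6 = -(-10 - 30*L)/6 = 5/3 + 5*L)
o(b, Z) = (-3 + b)/Z (o(b, Z) = (b - 3)/(Z + 0) = (-3 + b)/Z)
(F(5, 5)*o(-1, -2))*(-10) = ((5/3 + 5*5)*((-3 - 1)/(-2)))*(-10) = ((5/3 + 25)*(-1/2*(-4)))*(-10) = ((80/3)*2)*(-10) = (160/3)*(-10) = -1600/3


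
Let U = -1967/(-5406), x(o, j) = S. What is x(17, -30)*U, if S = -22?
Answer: -21637/2703 ≈ -8.0048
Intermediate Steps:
x(o, j) = -22
U = 1967/5406 (U = -1967*(-1/5406) = 1967/5406 ≈ 0.36385)
x(17, -30)*U = -22*1967/5406 = -21637/2703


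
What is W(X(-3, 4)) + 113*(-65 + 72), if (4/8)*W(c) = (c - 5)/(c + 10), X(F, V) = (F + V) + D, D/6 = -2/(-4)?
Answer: 5536/7 ≈ 790.86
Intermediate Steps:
D = 3 (D = 6*(-2/(-4)) = 6*(-2*(-¼)) = 6*(½) = 3)
X(F, V) = 3 + F + V (X(F, V) = (F + V) + 3 = 3 + F + V)
W(c) = 2*(-5 + c)/(10 + c) (W(c) = 2*((c - 5)/(c + 10)) = 2*((-5 + c)/(10 + c)) = 2*(-5 + c)/(10 + c))
W(X(-3, 4)) + 113*(-65 + 72) = 2*(-5 + (3 - 3 + 4))/(10 + (3 - 3 + 4)) + 113*(-65 + 72) = 2*(-5 + 4)/(10 + 4) + 113*7 = 2*(-1)/14 + 791 = 2*(1/14)*(-1) + 791 = -⅐ + 791 = 5536/7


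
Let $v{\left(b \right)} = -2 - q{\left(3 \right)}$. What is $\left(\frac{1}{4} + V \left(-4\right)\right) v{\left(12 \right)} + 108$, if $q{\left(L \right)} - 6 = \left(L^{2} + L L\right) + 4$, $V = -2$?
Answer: $- \frac{279}{2} \approx -139.5$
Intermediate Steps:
$q{\left(L \right)} = 10 + 2 L^{2}$ ($q{\left(L \right)} = 6 + \left(\left(L^{2} + L L\right) + 4\right) = 6 + \left(\left(L^{2} + L^{2}\right) + 4\right) = 6 + \left(2 L^{2} + 4\right) = 6 + \left(4 + 2 L^{2}\right) = 10 + 2 L^{2}$)
$v{\left(b \right)} = -30$ ($v{\left(b \right)} = -2 - \left(10 + 2 \cdot 3^{2}\right) = -2 - \left(10 + 2 \cdot 9\right) = -2 - \left(10 + 18\right) = -2 - 28 = -30$)
$\left(\frac{1}{4} + V \left(-4\right)\right) v{\left(12 \right)} + 108 = \left(\frac{1}{4} - -8\right) \left(-30\right) + 108 = \left(\frac{1}{4} + 8\right) \left(-30\right) + 108 = \frac{33}{4} \left(-30\right) + 108 = - \frac{495}{2} + 108 = - \frac{279}{2}$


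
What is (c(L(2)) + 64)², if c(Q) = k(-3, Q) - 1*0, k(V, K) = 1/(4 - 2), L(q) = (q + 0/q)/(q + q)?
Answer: 16641/4 ≈ 4160.3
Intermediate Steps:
L(q) = ½ (L(q) = (q + 0)/((2*q)) = q*(1/(2*q)) = ½)
k(V, K) = ½ (k(V, K) = 1/2 = ½)
c(Q) = ½ (c(Q) = ½ - 1*0 = ½ + 0 = ½)
(c(L(2)) + 64)² = (½ + 64)² = (129/2)² = 16641/4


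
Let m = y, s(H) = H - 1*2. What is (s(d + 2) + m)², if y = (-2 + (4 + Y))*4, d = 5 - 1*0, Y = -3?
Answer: 1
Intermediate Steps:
d = 5 (d = 5 + 0 = 5)
s(H) = -2 + H (s(H) = H - 2 = -2 + H)
y = -4 (y = (-2 + (4 - 3))*4 = (-2 + 1)*4 = -1*4 = -4)
m = -4
(s(d + 2) + m)² = ((-2 + (5 + 2)) - 4)² = ((-2 + 7) - 4)² = (5 - 4)² = 1² = 1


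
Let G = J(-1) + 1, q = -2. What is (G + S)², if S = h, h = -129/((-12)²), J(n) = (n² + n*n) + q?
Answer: 25/2304 ≈ 0.010851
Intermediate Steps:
J(n) = -2 + 2*n² (J(n) = (n² + n*n) - 2 = (n² + n²) - 2 = 2*n² - 2 = -2 + 2*n²)
h = -43/48 (h = -129/144 = -129*1/144 = -43/48 ≈ -0.89583)
S = -43/48 ≈ -0.89583
G = 1 (G = (-2 + 2*(-1)²) + 1 = (-2 + 2*1) + 1 = (-2 + 2) + 1 = 0 + 1 = 1)
(G + S)² = (1 - 43/48)² = (5/48)² = 25/2304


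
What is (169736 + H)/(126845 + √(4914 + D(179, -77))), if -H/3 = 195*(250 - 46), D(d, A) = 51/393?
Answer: 209353740305/526936008381 - 12599*√84331381/526936008381 ≈ 0.39708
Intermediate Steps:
D(d, A) = 17/131 (D(d, A) = 51*(1/393) = 17/131)
H = -119340 (H = -585*(250 - 46) = -585*204 = -3*39780 = -119340)
(169736 + H)/(126845 + √(4914 + D(179, -77))) = (169736 - 119340)/(126845 + √(4914 + 17/131)) = 50396/(126845 + √(643751/131)) = 50396/(126845 + √84331381/131)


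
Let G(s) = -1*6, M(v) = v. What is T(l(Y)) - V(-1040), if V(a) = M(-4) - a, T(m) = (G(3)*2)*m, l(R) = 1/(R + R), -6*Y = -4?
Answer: -1045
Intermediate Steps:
Y = ⅔ (Y = -⅙*(-4) = ⅔ ≈ 0.66667)
l(R) = 1/(2*R)
G(s) = -6
T(m) = -12*m (T(m) = (-6*2)*m = -12*m)
V(a) = -4 - a
T(l(Y)) - V(-1040) = -6/⅔ - (-4 - 1*(-1040)) = -6*3/2 - (-4 + 1040) = -12*¾ - 1*1036 = -9 - 1036 = -1045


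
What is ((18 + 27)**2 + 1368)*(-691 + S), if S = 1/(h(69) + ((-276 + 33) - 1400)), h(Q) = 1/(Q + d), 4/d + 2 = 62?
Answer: -3990761568027/1702133 ≈ -2.3446e+6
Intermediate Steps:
d = 1/15 (d = 4/(-2 + 62) = 4/60 = 4*(1/60) = 1/15 ≈ 0.066667)
h(Q) = 1/(1/15 + Q) (h(Q) = 1/(Q + 1/15) = 1/(1/15 + Q))
S = -1036/1702133 (S = 1/(15/(1 + 15*69) + ((-276 + 33) - 1400)) = 1/(15/(1 + 1035) + (-243 - 1400)) = 1/(15/1036 - 1643) = 1/(-1702133/1036) = -1036/1702133 ≈ -0.00060865)
((18 + 27)**2 + 1368)*(-691 + S) = ((18 + 27)**2 + 1368)*(-691 - 1036/1702133) = (45**2 + 1368)*(-1176174939/1702133) = (2025 + 1368)*(-1176174939/1702133) = 3393*(-1176174939/1702133) = -3990761568027/1702133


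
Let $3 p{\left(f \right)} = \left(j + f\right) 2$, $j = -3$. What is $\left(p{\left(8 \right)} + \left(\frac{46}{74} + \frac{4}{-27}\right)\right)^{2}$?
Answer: $\frac{14462809}{998001} \approx 14.492$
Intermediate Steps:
$p{\left(f \right)} = -2 + \frac{2 f}{3}$ ($p{\left(f \right)} = \frac{\left(-3 + f\right) 2}{3} = \frac{-6 + 2 f}{3} = -2 + \frac{2 f}{3}$)
$\left(p{\left(8 \right)} + \left(\frac{46}{74} + \frac{4}{-27}\right)\right)^{2} = \left(\left(-2 + \frac{2}{3} \cdot 8\right) + \left(\frac{46}{74} + \frac{4}{-27}\right)\right)^{2} = \left(\left(-2 + \frac{16}{3}\right) + \left(46 \cdot \frac{1}{74} + 4 \left(- \frac{1}{27}\right)\right)\right)^{2} = \left(\frac{10}{3} + \left(\frac{23}{37} - \frac{4}{27}\right)\right)^{2} = \left(\frac{10}{3} + \frac{473}{999}\right)^{2} = \left(\frac{3803}{999}\right)^{2} = \frac{14462809}{998001}$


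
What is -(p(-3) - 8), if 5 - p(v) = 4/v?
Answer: 5/3 ≈ 1.6667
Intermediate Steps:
p(v) = 5 - 4/v
-(p(-3) - 8) = -((5 - 4/(-3)) - 8) = -((5 - 4*(-1/3)) - 8) = -((5 + 4/3) - 8) = -(19/3 - 8) = -1*(-5/3) = 5/3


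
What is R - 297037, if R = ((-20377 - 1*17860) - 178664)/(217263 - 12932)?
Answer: -60694084148/204331 ≈ -2.9704e+5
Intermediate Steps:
R = -216901/204331 (R = ((-20377 - 17860) - 178664)/204331 = (-38237 - 178664)*(1/204331) = -216901*1/204331 = -216901/204331 ≈ -1.0615)
R - 297037 = -216901/204331 - 297037 = -60694084148/204331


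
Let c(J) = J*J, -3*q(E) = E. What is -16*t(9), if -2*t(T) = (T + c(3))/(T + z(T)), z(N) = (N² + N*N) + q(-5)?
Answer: 216/259 ≈ 0.83398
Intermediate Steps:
q(E) = -E/3
c(J) = J²
z(N) = 5/3 + 2*N² (z(N) = (N² + N*N) - ⅓*(-5) = (N² + N²) + 5/3 = 2*N² + 5/3 = 5/3 + 2*N²)
t(T) = -(9 + T)/(2*(5/3 + T + 2*T²)) (t(T) = -(T + 3²)/(2*(T + (5/3 + 2*T²))) = -(T + 9)/(2*(5/3 + T + 2*T²)) = -(9 + T)/(2*(5/3 + T + 2*T²)))
-16*t(9) = -24*(-9 - 1*9)/(5 + 3*9 + 6*9²) = -24*(-9 - 9)/(5 + 27 + 6*81) = -24*(-18)/(5 + 27 + 486) = -24*(-18)/518 = -16*(-27/518) = 216/259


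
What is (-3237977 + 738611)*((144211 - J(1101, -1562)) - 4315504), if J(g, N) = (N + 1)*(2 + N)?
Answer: 16511944008798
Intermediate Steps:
J(g, N) = (1 + N)*(2 + N)
(-3237977 + 738611)*((144211 - J(1101, -1562)) - 4315504) = (-3237977 + 738611)*((144211 - (2 + (-1562)² + 3*(-1562))) - 4315504) = -2499366*((144211 - (2 + 2439844 - 4686)) - 4315504) = -2499366*((144211 - 1*2435160) - 4315504) = -2499366*((144211 - 2435160) - 4315504) = -2499366*(-2290949 - 4315504) = -2499366*(-6606453) = 16511944008798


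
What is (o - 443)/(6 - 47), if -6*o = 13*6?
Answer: 456/41 ≈ 11.122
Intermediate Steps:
o = -13 (o = -13*6/6 = -⅙*78 = -13)
(o - 443)/(6 - 47) = (-13 - 443)/(6 - 47) = -456/(-41) = -456*(-1/41) = 456/41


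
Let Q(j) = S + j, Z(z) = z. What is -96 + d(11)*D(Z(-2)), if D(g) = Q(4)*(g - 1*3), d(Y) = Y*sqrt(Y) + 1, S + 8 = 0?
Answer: -76 + 220*sqrt(11) ≈ 653.66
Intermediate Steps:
S = -8 (S = -8 + 0 = -8)
d(Y) = 1 + Y**(3/2) (d(Y) = Y**(3/2) + 1 = 1 + Y**(3/2))
Q(j) = -8 + j
D(g) = 12 - 4*g (D(g) = (-8 + 4)*(g - 1*3) = -4*(g - 3) = -4*(-3 + g) = 12 - 4*g)
-96 + d(11)*D(Z(-2)) = -96 + (1 + 11**(3/2))*(12 - 4*(-2)) = -96 + (1 + 11*sqrt(11))*(12 + 8) = -96 + (1 + 11*sqrt(11))*20 = -96 + (20 + 220*sqrt(11)) = -76 + 220*sqrt(11)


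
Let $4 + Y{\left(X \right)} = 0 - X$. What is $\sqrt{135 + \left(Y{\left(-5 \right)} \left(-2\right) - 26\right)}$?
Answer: $\sqrt{107} \approx 10.344$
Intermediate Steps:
$Y{\left(X \right)} = -4 - X$ ($Y{\left(X \right)} = -4 + \left(0 - X\right) = -4 - X$)
$\sqrt{135 + \left(Y{\left(-5 \right)} \left(-2\right) - 26\right)} = \sqrt{135 - \left(26 - \left(-4 - -5\right) \left(-2\right)\right)} = \sqrt{135 - \left(26 - \left(-4 + 5\right) \left(-2\right)\right)} = \sqrt{135 + \left(1 \left(-2\right) - 26\right)} = \sqrt{135 - 28} = \sqrt{107}$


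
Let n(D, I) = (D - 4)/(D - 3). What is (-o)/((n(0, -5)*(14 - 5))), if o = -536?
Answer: 134/3 ≈ 44.667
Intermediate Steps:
n(D, I) = (-4 + D)/(-3 + D)
(-o)/((n(0, -5)*(14 - 5))) = (-1*(-536))/((((-4 + 0)/(-3 + 0))*(14 - 5))) = 536/(((-4/(-3))*9)) = 536/((-1/3*(-4)*9)) = 536/(((4/3)*9)) = 536/12 = 536*(1/12) = 134/3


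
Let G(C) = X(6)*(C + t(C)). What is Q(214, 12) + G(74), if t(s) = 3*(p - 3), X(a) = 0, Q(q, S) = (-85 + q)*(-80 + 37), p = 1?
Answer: -5547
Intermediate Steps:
Q(q, S) = 3655 - 43*q (Q(q, S) = (-85 + q)*(-43) = 3655 - 43*q)
t(s) = -6 (t(s) = 3*(1 - 3) = 3*(-2) = -6)
G(C) = 0 (G(C) = 0*(C - 6) = 0*(-6 + C) = 0)
Q(214, 12) + G(74) = (3655 - 43*214) + 0 = (3655 - 9202) + 0 = -5547 + 0 = -5547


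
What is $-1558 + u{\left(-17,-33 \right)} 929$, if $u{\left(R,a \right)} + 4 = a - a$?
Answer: $-5274$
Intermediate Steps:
$u{\left(R,a \right)} = -4$ ($u{\left(R,a \right)} = -4 + \left(a - a\right) = -4 + 0 = -4$)
$-1558 + u{\left(-17,-33 \right)} 929 = -1558 - 3716 = -5274$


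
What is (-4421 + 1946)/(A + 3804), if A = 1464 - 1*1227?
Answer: -275/449 ≈ -0.61247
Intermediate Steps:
A = 237 (A = 1464 - 1227 = 237)
(-4421 + 1946)/(A + 3804) = (-4421 + 1946)/(237 + 3804) = -2475/4041 = -2475*1/4041 = -275/449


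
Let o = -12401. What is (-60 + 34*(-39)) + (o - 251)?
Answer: -14038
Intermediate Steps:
(-60 + 34*(-39)) + (o - 251) = (-60 + 34*(-39)) + (-12401 - 251) = (-60 - 1326) - 12652 = -1386 - 12652 = -14038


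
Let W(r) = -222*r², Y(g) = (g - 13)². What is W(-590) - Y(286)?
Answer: -77352729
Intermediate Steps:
Y(g) = (-13 + g)²
W(-590) - Y(286) = -222*(-590)² - (-13 + 286)² = -222*348100 - 1*273² = -77278200 - 1*74529 = -77278200 - 74529 = -77352729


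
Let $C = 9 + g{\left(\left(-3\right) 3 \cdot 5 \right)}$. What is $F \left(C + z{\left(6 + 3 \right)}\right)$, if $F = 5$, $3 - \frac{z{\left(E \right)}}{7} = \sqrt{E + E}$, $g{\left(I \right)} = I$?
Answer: $-75 - 105 \sqrt{2} \approx -223.49$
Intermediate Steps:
$C = -36$ ($C = 9 + \left(-3\right) 3 \cdot 5 = 9 - 45 = -36$)
$z{\left(E \right)} = 21 - 7 \sqrt{2} \sqrt{E}$ ($z{\left(E \right)} = 21 - 7 \sqrt{E + E} = 21 - 7 \sqrt{2 E} = 21 - 7 \sqrt{2} \sqrt{E}$)
$F \left(C + z{\left(6 + 3 \right)}\right) = 5 \left(-36 + \left(21 - 7 \sqrt{2} \sqrt{6 + 3}\right)\right) = 5 \left(-36 + \left(21 - 7 \sqrt{2} \sqrt{9}\right)\right) = 5 \left(-36 + \left(21 - 7 \sqrt{2} \cdot 3\right)\right) = 5 \left(-36 + \left(21 - 21 \sqrt{2}\right)\right) = 5 \left(-15 - 21 \sqrt{2}\right) = -75 - 105 \sqrt{2}$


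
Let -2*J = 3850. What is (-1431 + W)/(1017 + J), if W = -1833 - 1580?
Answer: 1211/227 ≈ 5.3348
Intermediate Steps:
W = -3413
J = -1925 (J = -1/2*3850 = -1925)
(-1431 + W)/(1017 + J) = (-1431 - 3413)/(1017 - 1925) = -4844/(-908) = -4844*(-1/908) = 1211/227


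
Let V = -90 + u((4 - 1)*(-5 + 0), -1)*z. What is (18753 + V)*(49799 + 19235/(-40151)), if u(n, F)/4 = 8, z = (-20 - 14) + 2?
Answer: 35268482242546/40151 ≈ 8.7840e+8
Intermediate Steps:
z = -32 (z = -34 + 2 = -32)
u(n, F) = 32 (u(n, F) = 4*8 = 32)
V = -1114 (V = -90 + 32*(-32) = -90 - 1024 = -1114)
(18753 + V)*(49799 + 19235/(-40151)) = (18753 - 1114)*(49799 + 19235/(-40151)) = 17639*(49799 + 19235*(-1/40151)) = 17639*(49799 - 19235/40151) = 17639*(1999460414/40151) = 35268482242546/40151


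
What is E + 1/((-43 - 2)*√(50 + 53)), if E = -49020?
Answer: -49020 - √103/4635 ≈ -49020.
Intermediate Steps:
E + 1/((-43 - 2)*√(50 + 53)) = -49020 + 1/((-43 - 2)*√(50 + 53)) = -49020 + 1/(-45*√103) = -49020 - √103/4635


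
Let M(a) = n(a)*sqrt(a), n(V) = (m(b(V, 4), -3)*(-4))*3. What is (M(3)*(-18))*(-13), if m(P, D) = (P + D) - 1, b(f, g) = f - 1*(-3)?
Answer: -5616*sqrt(3) ≈ -9727.2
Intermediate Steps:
b(f, g) = 3 + f (b(f, g) = f + 3 = 3 + f)
m(P, D) = -1 + D + P (m(P, D) = (D + P) - 1 = -1 + D + P)
n(V) = 12 - 12*V (n(V) = ((-1 - 3 + (3 + V))*(-4))*3 = ((-1 + V)*(-4))*3 = (4 - 4*V)*3 = 12 - 12*V)
M(a) = sqrt(a)*(12 - 12*a) (M(a) = (12 - 12*a)*sqrt(a) = sqrt(a)*(12 - 12*a))
(M(3)*(-18))*(-13) = ((12*sqrt(3)*(1 - 1*3))*(-18))*(-13) = ((12*sqrt(3)*(1 - 3))*(-18))*(-13) = ((12*sqrt(3)*(-2))*(-18))*(-13) = (-24*sqrt(3)*(-18))*(-13) = (432*sqrt(3))*(-13) = -5616*sqrt(3)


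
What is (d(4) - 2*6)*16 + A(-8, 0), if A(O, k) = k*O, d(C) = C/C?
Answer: -176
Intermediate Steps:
d(C) = 1
A(O, k) = O*k
(d(4) - 2*6)*16 + A(-8, 0) = (1 - 2*6)*16 - 8*0 = (1 - 12)*16 + 0 = -11*16 + 0 = -176 + 0 = -176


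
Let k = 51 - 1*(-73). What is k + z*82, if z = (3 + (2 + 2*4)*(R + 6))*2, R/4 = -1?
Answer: 3896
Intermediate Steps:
R = -4 (R = 4*(-1) = -4)
k = 124 (k = 51 + 73 = 124)
z = 46 (z = (3 + (2 + 2*4)*(-4 + 6))*2 = (3 + (2 + 8)*2)*2 = (3 + 10*2)*2 = (3 + 20)*2 = 23*2 = 46)
k + z*82 = 124 + 46*82 = 124 + 3772 = 3896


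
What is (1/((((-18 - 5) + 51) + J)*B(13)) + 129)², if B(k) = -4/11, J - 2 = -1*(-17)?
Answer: 587626081/35344 ≈ 16626.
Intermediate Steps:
J = 19 (J = 2 - 1*(-17) = 2 + 17 = 19)
B(k) = -4/11 (B(k) = -4*1/11 = -4/11)
(1/((((-18 - 5) + 51) + J)*B(13)) + 129)² = (1/((((-18 - 5) + 51) + 19)*(-4/11)) + 129)² = (-11/4/((-23 + 51) + 19) + 129)² = (-11/4/(28 + 19) + 129)² = (-11/4/47 + 129)² = ((1/47)*(-11/4) + 129)² = (-11/188 + 129)² = (24241/188)² = 587626081/35344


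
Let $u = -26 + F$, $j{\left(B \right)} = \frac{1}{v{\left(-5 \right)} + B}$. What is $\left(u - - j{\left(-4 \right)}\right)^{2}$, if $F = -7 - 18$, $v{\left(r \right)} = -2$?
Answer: $\frac{94249}{36} \approx 2618.0$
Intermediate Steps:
$F = -25$ ($F = -7 - 18 = -25$)
$j{\left(B \right)} = \frac{1}{-2 + B}$
$u = -51$ ($u = -26 - 25 = -51$)
$\left(u - - j{\left(-4 \right)}\right)^{2} = \left(-51 + \left(\frac{1}{-2 - 4} - 0 \left(5 + 1\right)\right)\right)^{2} = \left(-51 + \left(\frac{1}{-6} - 0 \cdot 6\right)\right)^{2} = \left(-51 - \frac{1}{6}\right)^{2} = \left(- \frac{307}{6}\right)^{2} = \frac{94249}{36}$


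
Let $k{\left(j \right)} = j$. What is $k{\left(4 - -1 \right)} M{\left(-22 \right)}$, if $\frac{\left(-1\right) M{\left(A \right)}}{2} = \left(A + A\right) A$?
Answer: $-9680$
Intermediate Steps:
$M{\left(A \right)} = - 4 A^{2}$ ($M{\left(A \right)} = - 2 \left(A + A\right) A = - 2 \cdot 2 A A = - 2 \cdot 2 A^{2} = - 4 A^{2}$)
$k{\left(4 - -1 \right)} M{\left(-22 \right)} = \left(4 - -1\right) \left(- 4 \left(-22\right)^{2}\right) = \left(4 + 1\right) \left(\left(-4\right) 484\right) = 5 \left(-1936\right) = -9680$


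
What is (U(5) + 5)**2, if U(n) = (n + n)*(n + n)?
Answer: 11025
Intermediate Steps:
U(n) = 4*n**2 (U(n) = (2*n)*(2*n) = 4*n**2)
(U(5) + 5)**2 = (4*5**2 + 5)**2 = (4*25 + 5)**2 = (100 + 5)**2 = 105**2 = 11025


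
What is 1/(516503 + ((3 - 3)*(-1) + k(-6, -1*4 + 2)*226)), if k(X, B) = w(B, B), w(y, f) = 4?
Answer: 1/517407 ≈ 1.9327e-6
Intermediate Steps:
k(X, B) = 4
1/(516503 + ((3 - 3)*(-1) + k(-6, -1*4 + 2)*226)) = 1/(516503 + ((3 - 3)*(-1) + 4*226)) = 1/(516503 + (0*(-1) + 904)) = 1/(516503 + (0 + 904)) = 1/(516503 + 904) = 1/517407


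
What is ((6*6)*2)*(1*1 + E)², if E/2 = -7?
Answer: 12168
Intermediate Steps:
E = -14 (E = 2*(-7) = -14)
((6*6)*2)*(1*1 + E)² = ((6*6)*2)*(1*1 - 14)² = (36*2)*(1 - 14)² = 72*(-13)² = 72*169 = 12168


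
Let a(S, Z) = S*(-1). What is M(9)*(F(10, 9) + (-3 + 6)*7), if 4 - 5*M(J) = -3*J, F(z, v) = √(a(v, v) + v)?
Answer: 651/5 ≈ 130.20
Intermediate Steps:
a(S, Z) = -S
F(z, v) = 0 (F(z, v) = √(-v + v) = √0 = 0)
M(J) = ⅘ + 3*J/5 (M(J) = ⅘ - (-3)*J/5 = ⅘ + 3*J/5)
M(9)*(F(10, 9) + (-3 + 6)*7) = (⅘ + (⅗)*9)*(0 + (-3 + 6)*7) = (⅘ + 27/5)*(0 + 3*7) = 31*(0 + 21)/5 = (31/5)*21 = 651/5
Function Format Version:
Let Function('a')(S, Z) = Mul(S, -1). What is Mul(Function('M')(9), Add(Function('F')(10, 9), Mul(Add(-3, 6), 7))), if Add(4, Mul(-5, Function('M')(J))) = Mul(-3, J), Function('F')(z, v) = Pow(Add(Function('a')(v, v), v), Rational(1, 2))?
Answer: Rational(651, 5) ≈ 130.20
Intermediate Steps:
Function('a')(S, Z) = Mul(-1, S)
Function('F')(z, v) = 0 (Function('F')(z, v) = Pow(Add(Mul(-1, v), v), Rational(1, 2)) = Pow(0, Rational(1, 2)) = 0)
Function('M')(J) = Add(Rational(4, 5), Mul(Rational(3, 5), J)) (Function('M')(J) = Add(Rational(4, 5), Mul(Rational(-1, 5), Mul(-3, J))) = Add(Rational(4, 5), Mul(Rational(3, 5), J)))
Mul(Function('M')(9), Add(Function('F')(10, 9), Mul(Add(-3, 6), 7))) = Mul(Add(Rational(4, 5), Mul(Rational(3, 5), 9)), Add(0, Mul(Add(-3, 6), 7))) = Mul(Add(Rational(4, 5), Rational(27, 5)), Add(0, Mul(3, 7))) = Mul(Rational(31, 5), Add(0, 21)) = Mul(Rational(31, 5), 21) = Rational(651, 5)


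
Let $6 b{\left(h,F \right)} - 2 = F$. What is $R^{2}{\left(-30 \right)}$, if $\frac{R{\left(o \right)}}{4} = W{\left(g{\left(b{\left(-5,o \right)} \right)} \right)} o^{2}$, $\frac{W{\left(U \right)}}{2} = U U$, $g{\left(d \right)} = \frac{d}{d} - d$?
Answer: $53453440000$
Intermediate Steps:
$b{\left(h,F \right)} = \frac{1}{3} + \frac{F}{6}$
$g{\left(d \right)} = 1 - d$
$W{\left(U \right)} = 2 U^{2}$ ($W{\left(U \right)} = 2 U U = 2 U^{2}$)
$R{\left(o \right)} = 8 o^{2} \left(\frac{2}{3} - \frac{o}{6}\right)^{2}$ ($R{\left(o \right)} = 4 \cdot 2 \left(1 - \left(\frac{1}{3} + \frac{o}{6}\right)\right)^{2} o^{2} = 4 \cdot 2 \left(\frac{2}{3} - \frac{o}{6}\right)^{2} o^{2} = 4 \cdot 2 o^{2} \left(\frac{2}{3} - \frac{o}{6}\right)^{2} = 8 o^{2} \left(\frac{2}{3} - \frac{o}{6}\right)^{2}$)
$R^{2}{\left(-30 \right)} = \left(\frac{2 \left(-30\right)^{2} \left(-4 - 30\right)^{2}}{9}\right)^{2} = \left(\frac{2}{9} \cdot 900 \left(-34\right)^{2}\right)^{2} = \left(\frac{2}{9} \cdot 900 \cdot 1156\right)^{2} = 231200^{2} = 53453440000$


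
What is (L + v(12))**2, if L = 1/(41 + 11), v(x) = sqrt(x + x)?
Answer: 64897/2704 + sqrt(6)/13 ≈ 24.189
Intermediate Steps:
v(x) = sqrt(2)*sqrt(x) (v(x) = sqrt(2*x) = sqrt(2)*sqrt(x))
L = 1/52 ≈ 0.019231
(L + v(12))**2 = (1/52 + sqrt(2)*sqrt(12))**2 = (1/52 + sqrt(2)*(2*sqrt(3)))**2 = (1/52 + 2*sqrt(6))**2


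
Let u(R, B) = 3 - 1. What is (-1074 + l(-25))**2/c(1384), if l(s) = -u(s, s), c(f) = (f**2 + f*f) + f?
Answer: 144722/479037 ≈ 0.30211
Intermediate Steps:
c(f) = f + 2*f**2 (c(f) = (f**2 + f**2) + f = 2*f**2 + f = f + 2*f**2)
u(R, B) = 2
l(s) = -2 (l(s) = -1*2 = -2)
(-1074 + l(-25))**2/c(1384) = (-1074 - 2)**2/((1384*(1 + 2*1384))) = (-1076)**2/((1384*(1 + 2768))) = 1157776/((1384*2769)) = 1157776/3832296 = 1157776*(1/3832296) = 144722/479037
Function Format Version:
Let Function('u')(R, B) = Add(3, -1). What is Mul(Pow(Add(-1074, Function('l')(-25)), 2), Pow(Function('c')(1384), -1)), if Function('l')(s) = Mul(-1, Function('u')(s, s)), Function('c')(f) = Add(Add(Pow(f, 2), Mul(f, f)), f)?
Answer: Rational(144722, 479037) ≈ 0.30211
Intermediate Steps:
Function('c')(f) = Add(f, Mul(2, Pow(f, 2))) (Function('c')(f) = Add(Add(Pow(f, 2), Pow(f, 2)), f) = Add(Mul(2, Pow(f, 2)), f) = Add(f, Mul(2, Pow(f, 2))))
Function('u')(R, B) = 2
Function('l')(s) = -2 (Function('l')(s) = Mul(-1, 2) = -2)
Mul(Pow(Add(-1074, Function('l')(-25)), 2), Pow(Function('c')(1384), -1)) = Mul(Pow(Add(-1074, -2), 2), Pow(Mul(1384, Add(1, Mul(2, 1384))), -1)) = Mul(Pow(-1076, 2), Pow(Mul(1384, Add(1, 2768)), -1)) = Mul(1157776, Pow(Mul(1384, 2769), -1)) = Mul(1157776, Pow(3832296, -1)) = Mul(1157776, Rational(1, 3832296)) = Rational(144722, 479037)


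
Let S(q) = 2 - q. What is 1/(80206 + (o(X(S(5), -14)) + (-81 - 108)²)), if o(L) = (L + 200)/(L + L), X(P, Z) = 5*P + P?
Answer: 18/2086595 ≈ 8.6265e-6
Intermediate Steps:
X(P, Z) = 6*P
o(L) = (200 + L)/(2*L) (o(L) = (200 + L)/((2*L)) = (200 + L)*(1/(2*L)) = (200 + L)/(2*L))
1/(80206 + (o(X(S(5), -14)) + (-81 - 108)²)) = 1/(80206 + ((200 + 6*(2 - 1*5))/(2*((6*(2 - 1*5)))) + (-81 - 108)²)) = 1/(80206 + ((200 + 6*(2 - 5))/(2*((6*(2 - 5)))) + (-189)²)) = 1/(80206 + ((200 + 6*(-3))/(2*((6*(-3)))) + 35721)) = 1/(80206 + ((½)*(200 - 18)/(-18) + 35721)) = 1/(80206 + ((½)*(-1/18)*182 + 35721)) = 1/(80206 + (-91/18 + 35721)) = 1/(80206 + 642887/18) = 1/(2086595/18) = 18/2086595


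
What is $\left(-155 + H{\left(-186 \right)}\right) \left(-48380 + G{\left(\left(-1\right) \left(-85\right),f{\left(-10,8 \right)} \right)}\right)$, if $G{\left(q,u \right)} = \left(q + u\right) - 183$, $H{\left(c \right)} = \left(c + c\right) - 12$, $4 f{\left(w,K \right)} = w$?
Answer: $\frac{52261979}{2} \approx 2.6131 \cdot 10^{7}$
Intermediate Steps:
$f{\left(w,K \right)} = \frac{w}{4}$
$H{\left(c \right)} = -12 + 2 c$ ($H{\left(c \right)} = 2 c - 12 = -12 + 2 c$)
$G{\left(q,u \right)} = -183 + q + u$
$\left(-155 + H{\left(-186 \right)}\right) \left(-48380 + G{\left(\left(-1\right) \left(-85\right),f{\left(-10,8 \right)} \right)}\right) = \left(-155 + \left(-12 + 2 \left(-186\right)\right)\right) \left(-48380 - \frac{201}{2}\right) = \left(-155 - 384\right) \left(-48380 - \frac{201}{2}\right) = \left(-539\right) \left(- \frac{96961}{2}\right) = \frac{52261979}{2}$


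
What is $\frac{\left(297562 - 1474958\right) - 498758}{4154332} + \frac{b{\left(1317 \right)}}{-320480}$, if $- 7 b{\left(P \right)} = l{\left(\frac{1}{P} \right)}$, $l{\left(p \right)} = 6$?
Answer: $- \frac{67146284133}{166422539920} \approx -0.40347$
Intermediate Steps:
$b{\left(P \right)} = - \frac{6}{7}$ ($b{\left(P \right)} = \left(- \frac{1}{7}\right) 6 = - \frac{6}{7}$)
$\frac{\left(297562 - 1474958\right) - 498758}{4154332} + \frac{b{\left(1317 \right)}}{-320480} = \frac{\left(297562 - 1474958\right) - 498758}{4154332} - \frac{6}{7 \left(-320480\right)} = \left(-1177396 - 498758\right) \frac{1}{4154332} - - \frac{3}{1121680} = \left(-1676154\right) \frac{1}{4154332} + \frac{3}{1121680} = - \frac{838077}{2077166} + \frac{3}{1121680} = - \frac{67146284133}{166422539920}$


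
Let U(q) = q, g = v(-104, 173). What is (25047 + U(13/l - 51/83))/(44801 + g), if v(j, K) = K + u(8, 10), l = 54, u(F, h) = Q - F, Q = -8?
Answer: 112258979/201501756 ≈ 0.55711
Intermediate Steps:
u(F, h) = -8 - F
v(j, K) = -16 + K (v(j, K) = K + (-8 - 1*8) = K + (-8 - 8) = K - 16 = -16 + K)
g = 157 (g = -16 + 173 = 157)
(25047 + U(13/l - 51/83))/(44801 + g) = (25047 + (13/54 - 51/83))/(44801 + 157) = (25047 + (13*(1/54) - 51*1/83))/44958 = (25047 + (13/54 - 51/83))*(1/44958) = (25047 - 1675/4482)*(1/44958) = (112258979/4482)*(1/44958) = 112258979/201501756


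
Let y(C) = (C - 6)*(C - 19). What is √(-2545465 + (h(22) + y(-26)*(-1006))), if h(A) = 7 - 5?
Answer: I*√3994103 ≈ 1998.5*I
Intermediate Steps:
y(C) = (-19 + C)*(-6 + C) (y(C) = (-6 + C)*(-19 + C) = (-19 + C)*(-6 + C))
h(A) = 2
√(-2545465 + (h(22) + y(-26)*(-1006))) = √(-2545465 + (2 + (114 + (-26)² - 25*(-26))*(-1006))) = √(-2545465 + (2 + (114 + 676 + 650)*(-1006))) = √(-2545465 + (2 + 1440*(-1006))) = √(-2545465 + (2 - 1448640)) = √(-2545465 - 1448638) = √(-3994103) = I*√3994103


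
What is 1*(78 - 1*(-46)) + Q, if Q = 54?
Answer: 178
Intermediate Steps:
1*(78 - 1*(-46)) + Q = 1*(78 - 1*(-46)) + 54 = 1*(78 + 46) + 54 = 1*124 + 54 = 124 + 54 = 178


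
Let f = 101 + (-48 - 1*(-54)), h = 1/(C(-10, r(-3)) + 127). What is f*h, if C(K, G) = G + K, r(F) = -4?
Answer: 107/113 ≈ 0.94690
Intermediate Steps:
h = 1/113 (h = 1/((-4 - 10) + 127) = 1/(-14 + 127) = 1/113 ≈ 0.0088496)
f = 107 (f = 101 + (-48 + 54) = 101 + 6 = 107)
f*h = 107*(1/113) = 107/113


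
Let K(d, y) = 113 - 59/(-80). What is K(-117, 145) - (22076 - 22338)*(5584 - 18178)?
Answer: -263961141/80 ≈ -3.2995e+6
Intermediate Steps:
K(d, y) = 9099/80 (K(d, y) = 113 - 59*(-1)/80 = 113 - 1*(-59/80) = 113 + 59/80 = 9099/80)
K(-117, 145) - (22076 - 22338)*(5584 - 18178) = 9099/80 - (22076 - 22338)*(5584 - 18178) = 9099/80 - (-262)*(-12594) = 9099/80 - 1*3299628 = 9099/80 - 3299628 = -263961141/80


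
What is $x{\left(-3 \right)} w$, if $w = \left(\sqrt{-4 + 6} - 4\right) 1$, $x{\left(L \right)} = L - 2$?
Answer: $20 - 5 \sqrt{2} \approx 12.929$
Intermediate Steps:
$x{\left(L \right)} = -2 + L$ ($x{\left(L \right)} = L - 2 = -2 + L$)
$w = -4 + \sqrt{2}$ ($w = \left(\sqrt{2} - 4\right) 1 = \left(-4 + \sqrt{2}\right) 1 = -4 + \sqrt{2} \approx -2.5858$)
$x{\left(-3 \right)} w = \left(-2 - 3\right) \left(-4 + \sqrt{2}\right) = - 5 \left(-4 + \sqrt{2}\right) = 20 - 5 \sqrt{2}$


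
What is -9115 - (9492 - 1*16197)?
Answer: -2410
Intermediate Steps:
-9115 - (9492 - 1*16197) = -9115 - (9492 - 16197) = -9115 - 1*(-6705) = -9115 + 6705 = -2410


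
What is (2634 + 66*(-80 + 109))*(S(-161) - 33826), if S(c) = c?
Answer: -154572876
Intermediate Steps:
(2634 + 66*(-80 + 109))*(S(-161) - 33826) = (2634 + 66*(-80 + 109))*(-161 - 33826) = (2634 + 66*29)*(-33987) = (2634 + 1914)*(-33987) = 4548*(-33987) = -154572876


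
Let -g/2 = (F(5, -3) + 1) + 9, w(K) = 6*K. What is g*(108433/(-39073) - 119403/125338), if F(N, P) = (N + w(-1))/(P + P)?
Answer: 1113628735153/14691995022 ≈ 75.798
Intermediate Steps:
F(N, P) = (-6 + N)/(2*P) (F(N, P) = (N + 6*(-1))/(P + P) = (N - 6)/((2*P)) = (-6 + N)*(1/(2*P)) = (-6 + N)/(2*P))
g = -61/3 (g = -2*(((½)*(-6 + 5)/(-3) + 1) + 9) = -2*(((½)*(-⅓)*(-1) + 1) + 9) = -2*((⅙ + 1) + 9) = -2*(7/6 + 9) = -2*61/6 = -61/3 ≈ -20.333)
g*(108433/(-39073) - 119403/125338) = -61*(108433/(-39073) - 119403/125338)/3 = -61*(108433*(-1/39073) - 119403*1/125338)/3 = -61*(-108433/39073 - 119403/125338)/3 = -61/3*(-18256208773/4897331674) = 1113628735153/14691995022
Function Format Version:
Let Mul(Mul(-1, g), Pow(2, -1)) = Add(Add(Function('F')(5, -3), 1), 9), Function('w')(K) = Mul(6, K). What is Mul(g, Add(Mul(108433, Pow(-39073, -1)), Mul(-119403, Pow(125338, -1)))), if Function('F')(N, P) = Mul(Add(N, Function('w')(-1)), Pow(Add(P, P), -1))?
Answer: Rational(1113628735153, 14691995022) ≈ 75.798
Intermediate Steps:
Function('F')(N, P) = Mul(Rational(1, 2), Pow(P, -1), Add(-6, N)) (Function('F')(N, P) = Mul(Add(N, Mul(6, -1)), Pow(Add(P, P), -1)) = Mul(Add(N, -6), Pow(Mul(2, P), -1)) = Mul(Add(-6, N), Mul(Rational(1, 2), Pow(P, -1))) = Mul(Rational(1, 2), Pow(P, -1), Add(-6, N)))
g = Rational(-61, 3) (g = Mul(-2, Add(Add(Mul(Rational(1, 2), Pow(-3, -1), Add(-6, 5)), 1), 9)) = Mul(-2, Add(Add(Mul(Rational(1, 2), Rational(-1, 3), -1), 1), 9)) = Mul(-2, Add(Add(Rational(1, 6), 1), 9)) = Mul(-2, Add(Rational(7, 6), 9)) = Mul(-2, Rational(61, 6)) = Rational(-61, 3) ≈ -20.333)
Mul(g, Add(Mul(108433, Pow(-39073, -1)), Mul(-119403, Pow(125338, -1)))) = Mul(Rational(-61, 3), Add(Mul(108433, Pow(-39073, -1)), Mul(-119403, Pow(125338, -1)))) = Mul(Rational(-61, 3), Add(Mul(108433, Rational(-1, 39073)), Mul(-119403, Rational(1, 125338)))) = Mul(Rational(-61, 3), Add(Rational(-108433, 39073), Rational(-119403, 125338))) = Mul(Rational(-61, 3), Rational(-18256208773, 4897331674)) = Rational(1113628735153, 14691995022)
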